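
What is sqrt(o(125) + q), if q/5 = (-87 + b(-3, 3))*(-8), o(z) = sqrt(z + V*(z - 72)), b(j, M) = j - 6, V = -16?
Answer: sqrt(3840 + I*sqrt(723)) ≈ 61.968 + 0.217*I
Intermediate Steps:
b(j, M) = -6 + j
o(z) = sqrt(1152 - 15*z) (o(z) = sqrt(z - 16*(z - 72)) = sqrt(z - 16*(-72 + z)) = sqrt(z + (1152 - 16*z)) = sqrt(1152 - 15*z))
q = 3840 (q = 5*((-87 + (-6 - 3))*(-8)) = 5*((-87 - 9)*(-8)) = 5*(-96*(-8)) = 5*768 = 3840)
sqrt(o(125) + q) = sqrt(sqrt(1152 - 15*125) + 3840) = sqrt(sqrt(1152 - 1875) + 3840) = sqrt(sqrt(-723) + 3840) = sqrt(I*sqrt(723) + 3840) = sqrt(3840 + I*sqrt(723))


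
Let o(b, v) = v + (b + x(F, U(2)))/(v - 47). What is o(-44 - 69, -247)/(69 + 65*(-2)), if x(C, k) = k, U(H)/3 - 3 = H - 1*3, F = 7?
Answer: 72511/17934 ≈ 4.0432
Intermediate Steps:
U(H) = 3*H (U(H) = 9 + 3*(H - 1*3) = 9 + 3*(H - 3) = 9 + 3*(-3 + H) = 9 + (-9 + 3*H) = 3*H)
o(b, v) = v + (6 + b)/(-47 + v) (o(b, v) = v + (b + 3*2)/(v - 47) = v + (b + 6)/(-47 + v) = v + (6 + b)/(-47 + v))
o(-44 - 69, -247)/(69 + 65*(-2)) = ((6 + (-44 - 69) + (-247)² - 47*(-247))/(-47 - 247))/(69 + 65*(-2)) = ((6 - 113 + 61009 + 11609)/(-294))/(69 - 130) = -1/294*72511/(-61) = -72511/294*(-1/61) = 72511/17934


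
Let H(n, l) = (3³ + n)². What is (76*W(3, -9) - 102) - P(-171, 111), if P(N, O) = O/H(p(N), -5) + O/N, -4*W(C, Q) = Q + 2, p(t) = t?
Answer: 4155713/131328 ≈ 31.644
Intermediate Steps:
W(C, Q) = -½ - Q/4 (W(C, Q) = -(Q + 2)/4 = -(2 + Q)/4 = -½ - Q/4)
H(n, l) = (27 + n)²
P(N, O) = O/N + O/(27 + N)² (P(N, O) = O/((27 + N)²) + O/N = O/(27 + N)² + O/N = O/N + O/(27 + N)²)
(76*W(3, -9) - 102) - P(-171, 111) = (76*(-½ - ¼*(-9)) - 102) - (111/(-171) + 111/(27 - 171)²) = (76*(-½ + 9/4) - 102) - (111*(-1/171) + 111/(-144)²) = (76*(7/4) - 102) - (-37/57 + 111*(1/20736)) = (133 - 102) - (-37/57 + 37/6912) = 31 - 1*(-84545/131328) = 31 + 84545/131328 = 4155713/131328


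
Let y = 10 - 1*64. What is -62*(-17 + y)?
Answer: 4402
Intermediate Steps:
y = -54 (y = 10 - 64 = -54)
-62*(-17 + y) = -62*(-17 - 54) = -62*(-71) = 4402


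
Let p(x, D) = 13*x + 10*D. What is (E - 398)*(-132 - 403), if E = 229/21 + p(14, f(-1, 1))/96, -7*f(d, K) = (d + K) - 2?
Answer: 23079365/112 ≈ 2.0607e+5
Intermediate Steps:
f(d, K) = 2/7 - K/7 - d/7 (f(d, K) = -((d + K) - 2)/7 = -((K + d) - 2)/7 = -(-2 + K + d)/7 = 2/7 - K/7 - d/7)
p(x, D) = 10*D + 13*x
E = 1437/112 (E = 229/21 + (10*(2/7 - ⅐*1 - ⅐*(-1)) + 13*14)/96 = 229*(1/21) + (10*(2/7 - ⅐ + ⅐) + 182)*(1/96) = 229/21 + (10*(2/7) + 182)*(1/96) = 229/21 + (20/7 + 182)*(1/96) = 229/21 + (1294/7)*(1/96) = 229/21 + 647/336 = 1437/112 ≈ 12.830)
(E - 398)*(-132 - 403) = (1437/112 - 398)*(-132 - 403) = -43139/112*(-535) = 23079365/112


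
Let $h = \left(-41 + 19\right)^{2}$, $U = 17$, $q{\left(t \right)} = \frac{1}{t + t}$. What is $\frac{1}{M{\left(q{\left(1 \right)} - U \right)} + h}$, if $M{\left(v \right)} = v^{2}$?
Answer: $\frac{4}{3025} \approx 0.0013223$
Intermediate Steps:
$q{\left(t \right)} = \frac{1}{2 t}$
$h = 484$ ($h = \left(-22\right)^{2} = 484$)
$\frac{1}{M{\left(q{\left(1 \right)} - U \right)} + h} = \frac{1}{\left(\frac{1}{2 \cdot 1} - 17\right)^{2} + 484} = \frac{1}{\left(\frac{1}{2} \cdot 1 - 17\right)^{2} + 484} = \frac{1}{\left(\frac{1}{2} - 17\right)^{2} + 484} = \frac{1}{\left(- \frac{33}{2}\right)^{2} + 484} = \frac{1}{\frac{1089}{4} + 484} = \frac{1}{\frac{3025}{4}} = \frac{4}{3025}$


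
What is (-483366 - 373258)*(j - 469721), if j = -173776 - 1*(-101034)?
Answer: 464686824912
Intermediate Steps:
j = -72742 (j = -173776 + 101034 = -72742)
(-483366 - 373258)*(j - 469721) = (-483366 - 373258)*(-72742 - 469721) = -856624*(-542463) = 464686824912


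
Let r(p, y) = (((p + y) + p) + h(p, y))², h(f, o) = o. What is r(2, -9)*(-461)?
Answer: -90356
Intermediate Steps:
r(p, y) = (2*p + 2*y)² (r(p, y) = (((p + y) + p) + y)² = ((y + 2*p) + y)² = (2*p + 2*y)²)
r(2, -9)*(-461) = (4*(2 - 9)²)*(-461) = (4*(-7)²)*(-461) = (4*49)*(-461) = 196*(-461) = -90356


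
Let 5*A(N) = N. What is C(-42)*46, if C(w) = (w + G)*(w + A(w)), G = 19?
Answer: 266616/5 ≈ 53323.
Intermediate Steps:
A(N) = N/5
C(w) = 6*w*(19 + w)/5 (C(w) = (w + 19)*(w + w/5) = (19 + w)*(6*w/5) = 6*w*(19 + w)/5)
C(-42)*46 = ((6/5)*(-42)*(19 - 42))*46 = ((6/5)*(-42)*(-23))*46 = (5796/5)*46 = 266616/5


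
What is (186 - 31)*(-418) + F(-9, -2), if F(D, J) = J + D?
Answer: -64801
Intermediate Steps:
F(D, J) = D + J
(186 - 31)*(-418) + F(-9, -2) = (186 - 31)*(-418) + (-9 - 2) = 155*(-418) - 11 = -64790 - 11 = -64801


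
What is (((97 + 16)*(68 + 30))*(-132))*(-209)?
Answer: 305509512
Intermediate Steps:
(((97 + 16)*(68 + 30))*(-132))*(-209) = ((113*98)*(-132))*(-209) = (11074*(-132))*(-209) = -1461768*(-209) = 305509512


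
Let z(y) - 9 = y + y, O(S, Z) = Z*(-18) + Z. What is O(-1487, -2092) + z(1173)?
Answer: 37919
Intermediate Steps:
O(S, Z) = -17*Z (O(S, Z) = -18*Z + Z = -17*Z)
z(y) = 9 + 2*y (z(y) = 9 + (y + y) = 9 + 2*y)
O(-1487, -2092) + z(1173) = -17*(-2092) + (9 + 2*1173) = 35564 + (9 + 2346) = 35564 + 2355 = 37919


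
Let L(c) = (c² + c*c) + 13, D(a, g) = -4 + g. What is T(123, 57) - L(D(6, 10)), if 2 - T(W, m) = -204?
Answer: 121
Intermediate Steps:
T(W, m) = 206 (T(W, m) = 2 - 1*(-204) = 2 + 204 = 206)
L(c) = 13 + 2*c² (L(c) = (c² + c²) + 13 = 2*c² + 13 = 13 + 2*c²)
T(123, 57) - L(D(6, 10)) = 206 - (13 + 2*(-4 + 10)²) = 206 - (13 + 2*6²) = 206 - (13 + 2*36) = 206 - (13 + 72) = 206 - 1*85 = 206 - 85 = 121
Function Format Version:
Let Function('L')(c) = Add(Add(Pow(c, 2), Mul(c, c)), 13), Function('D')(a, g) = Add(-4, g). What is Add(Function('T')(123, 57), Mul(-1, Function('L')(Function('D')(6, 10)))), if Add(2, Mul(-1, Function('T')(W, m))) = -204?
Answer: 121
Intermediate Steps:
Function('T')(W, m) = 206 (Function('T')(W, m) = Add(2, Mul(-1, -204)) = Add(2, 204) = 206)
Function('L')(c) = Add(13, Mul(2, Pow(c, 2))) (Function('L')(c) = Add(Add(Pow(c, 2), Pow(c, 2)), 13) = Add(Mul(2, Pow(c, 2)), 13) = Add(13, Mul(2, Pow(c, 2))))
Add(Function('T')(123, 57), Mul(-1, Function('L')(Function('D')(6, 10)))) = Add(206, Mul(-1, Add(13, Mul(2, Pow(Add(-4, 10), 2))))) = Add(206, Mul(-1, Add(13, Mul(2, Pow(6, 2))))) = Add(206, Mul(-1, Add(13, Mul(2, 36)))) = Add(206, Mul(-1, Add(13, 72))) = Add(206, Mul(-1, 85)) = Add(206, -85) = 121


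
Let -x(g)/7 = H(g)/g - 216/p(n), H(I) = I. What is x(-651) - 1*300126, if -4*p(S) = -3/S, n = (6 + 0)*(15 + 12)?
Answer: 26459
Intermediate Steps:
n = 162 (n = 6*27 = 162)
p(S) = 3/(4*S) (p(S) = -(-3)/(4*S) = 3/(4*S))
x(g) = 326585 (x(g) = -7*(g/g - 216/((¾)/162)) = -7*(1 - 216/((¾)*(1/162))) = -7*(1 - 216/1/216) = -7*(1 - 216*216) = -7*(1 - 46656) = -7*(-46655) = 326585)
x(-651) - 1*300126 = 326585 - 1*300126 = 326585 - 300126 = 26459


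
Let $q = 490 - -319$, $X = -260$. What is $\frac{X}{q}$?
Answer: $- \frac{260}{809} \approx -0.32138$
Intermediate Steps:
$q = 809$ ($q = 490 + 319 = 809$)
$\frac{X}{q} = - \frac{260}{809}$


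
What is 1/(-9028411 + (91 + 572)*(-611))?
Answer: -1/9433504 ≈ -1.0601e-7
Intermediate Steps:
1/(-9028411 + (91 + 572)*(-611)) = 1/(-9028411 + 663*(-611)) = 1/(-9028411 - 405093) = 1/(-9433504) = -1/9433504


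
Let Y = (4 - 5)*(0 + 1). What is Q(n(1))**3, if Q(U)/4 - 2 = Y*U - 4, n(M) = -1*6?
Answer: 4096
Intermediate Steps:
n(M) = -6
Y = -1 (Y = -1*1 = -1)
Q(U) = -8 - 4*U (Q(U) = 8 + 4*(-U - 4) = 8 + 4*(-4 - U) = 8 + (-16 - 4*U) = -8 - 4*U)
Q(n(1))**3 = (-8 - 4*(-6))**3 = (-8 + 24)**3 = 16**3 = 4096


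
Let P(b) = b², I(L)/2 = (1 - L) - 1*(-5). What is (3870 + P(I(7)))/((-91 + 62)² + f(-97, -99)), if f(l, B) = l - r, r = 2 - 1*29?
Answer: 3874/771 ≈ 5.0246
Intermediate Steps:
r = -27 (r = 2 - 29 = -27)
I(L) = 12 - 2*L (I(L) = 2*((1 - L) - 1*(-5)) = 2*((1 - L) + 5) = 2*(6 - L) = 12 - 2*L)
f(l, B) = 27 + l (f(l, B) = l - 1*(-27) = l + 27 = 27 + l)
(3870 + P(I(7)))/((-91 + 62)² + f(-97, -99)) = (3870 + (12 - 2*7)²)/((-91 + 62)² + (27 - 97)) = (3870 + (12 - 14)²)/((-29)² - 70) = (3870 + (-2)²)/(841 - 70) = (3870 + 4)/771 = 3874*(1/771) = 3874/771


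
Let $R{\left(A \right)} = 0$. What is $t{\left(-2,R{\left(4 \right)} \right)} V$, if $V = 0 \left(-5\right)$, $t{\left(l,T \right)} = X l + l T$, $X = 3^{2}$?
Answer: $0$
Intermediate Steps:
$X = 9$
$t{\left(l,T \right)} = 9 l + T l$ ($t{\left(l,T \right)} = 9 l + l T = 9 l + T l$)
$V = 0$
$t{\left(-2,R{\left(4 \right)} \right)} V = - 2 \left(9 + 0\right) 0 = \left(-2\right) 9 \cdot 0 = \left(-18\right) 0 = 0$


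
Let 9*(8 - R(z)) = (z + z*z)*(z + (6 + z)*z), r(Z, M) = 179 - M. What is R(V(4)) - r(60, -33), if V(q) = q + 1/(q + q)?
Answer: -1277113/4096 ≈ -311.79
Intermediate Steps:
V(q) = q + 1/(2*q)
R(z) = 8 - (z + z²)*(z + z*(6 + z))/9 (R(z) = 8 - (z + z*z)*(z + (6 + z)*z)/9 = 8 - (z + z²)*(z + z*(6 + z))/9)
R(V(4)) - r(60, -33) = (8 - 8*(4 + (½)/4)³/9 - 7*(4 + (½)/4)²/9 - (4 + (½)/4)⁴/9) - (179 - 1*(-33)) = (8 - 8*(4 + (½)*(¼))³/9 - 7*(4 + (½)*(¼))²/9 - (4 + (½)*(¼))⁴/9) - (179 + 33) = (8 - 8*(4 + ⅛)³/9 - 7*(4 + ⅛)²/9 - (4 + ⅛)⁴/9) - 1*212 = (8 - 8*(33/8)³/9 - 7*(33/8)²/9 - (33/8)⁴/9) - 212 = (8 - 8/9*35937/512 - 7/9*1089/64 - ⅑*1185921/4096) - 212 = (8 - 3993/64 - 847/64 - 131769/4096) - 212 = -408761/4096 - 212 = -1277113/4096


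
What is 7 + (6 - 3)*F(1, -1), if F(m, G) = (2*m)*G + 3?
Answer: 10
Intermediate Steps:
F(m, G) = 3 + 2*G*m (F(m, G) = 2*G*m + 3 = 3 + 2*G*m)
7 + (6 - 3)*F(1, -1) = 7 + (6 - 3)*(3 + 2*(-1)*1) = 7 + 3*(3 - 2) = 7 + 3*1 = 7 + 3 = 10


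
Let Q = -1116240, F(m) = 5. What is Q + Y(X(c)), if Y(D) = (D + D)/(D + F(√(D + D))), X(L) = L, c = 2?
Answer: -7813676/7 ≈ -1.1162e+6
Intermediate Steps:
Y(D) = 2*D/(5 + D) (Y(D) = (D + D)/(D + 5) = (2*D)/(5 + D) = 2*D/(5 + D))
Q + Y(X(c)) = -1116240 + 2*2/(5 + 2) = -1116240 + 2*2/7 = -1116240 + 2*2*(⅐) = -1116240 + 4/7 = -7813676/7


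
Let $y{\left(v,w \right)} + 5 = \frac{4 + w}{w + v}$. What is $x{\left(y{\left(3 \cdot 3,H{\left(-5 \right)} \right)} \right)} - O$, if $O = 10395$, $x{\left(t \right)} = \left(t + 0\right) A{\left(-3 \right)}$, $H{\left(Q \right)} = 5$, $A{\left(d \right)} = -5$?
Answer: $- \frac{145225}{14} \approx -10373.0$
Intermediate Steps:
$y{\left(v,w \right)} = -5 + \frac{4 + w}{v + w}$ ($y{\left(v,w \right)} = -5 + \frac{4 + w}{w + v} = -5 + \frac{4 + w}{v + w}$)
$x{\left(t \right)} = - 5 t$ ($x{\left(t \right)} = \left(t + 0\right) \left(-5\right) = t \left(-5\right) = - 5 t$)
$x{\left(y{\left(3 \cdot 3,H{\left(-5 \right)} \right)} \right)} - O = - 5 \frac{4 - 5 \cdot 3 \cdot 3 - 20}{3 \cdot 3 + 5} - 10395 = - 5 \frac{4 - 45 - 20}{9 + 5} - 10395 = - 5 \frac{4 - 45 - 20}{14} - 10395 = - 5 \cdot \frac{1}{14} \left(-61\right) - 10395 = \left(-5\right) \left(- \frac{61}{14}\right) - 10395 = \frac{305}{14} - 10395 = - \frac{145225}{14}$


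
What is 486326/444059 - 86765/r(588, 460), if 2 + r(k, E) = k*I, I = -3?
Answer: 539556587/10742578 ≈ 50.226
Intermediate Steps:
r(k, E) = -2 - 3*k (r(k, E) = -2 + k*(-3) = -2 - 3*k)
486326/444059 - 86765/r(588, 460) = 486326/444059 - 86765/(-2 - 3*588) = 486326*(1/444059) - 86765/(-2 - 1764) = 6662/6083 - 86765/(-1766) = 6662/6083 - 86765*(-1/1766) = 6662/6083 + 86765/1766 = 539556587/10742578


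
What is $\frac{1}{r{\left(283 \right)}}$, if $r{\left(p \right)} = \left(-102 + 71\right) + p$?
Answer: $\frac{1}{252} \approx 0.0039683$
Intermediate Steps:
$r{\left(p \right)} = -31 + p$
$\frac{1}{r{\left(283 \right)}} = \frac{1}{-31 + 283} = \frac{1}{252}$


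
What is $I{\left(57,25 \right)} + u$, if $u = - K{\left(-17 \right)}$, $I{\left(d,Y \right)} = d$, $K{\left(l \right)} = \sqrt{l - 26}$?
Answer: $57 - i \sqrt{43} \approx 57.0 - 6.5574 i$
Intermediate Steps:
$K{\left(l \right)} = \sqrt{-26 + l}$
$u = - i \sqrt{43}$ ($u = - \sqrt{-26 - 17} = - \sqrt{-43} = - i \sqrt{43} \approx - 6.5574 i$)
$I{\left(57,25 \right)} + u = 57 - i \sqrt{43}$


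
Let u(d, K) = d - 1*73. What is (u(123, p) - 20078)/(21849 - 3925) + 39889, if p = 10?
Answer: 178737602/4481 ≈ 39888.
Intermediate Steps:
u(d, K) = -73 + d (u(d, K) = d - 73 = -73 + d)
(u(123, p) - 20078)/(21849 - 3925) + 39889 = ((-73 + 123) - 20078)/(21849 - 3925) + 39889 = (50 - 20078)/17924 + 39889 = -20028*1/17924 + 39889 = -5007/4481 + 39889 = 178737602/4481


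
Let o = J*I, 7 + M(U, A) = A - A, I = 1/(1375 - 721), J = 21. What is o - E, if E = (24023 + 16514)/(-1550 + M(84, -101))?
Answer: 8847965/339426 ≈ 26.067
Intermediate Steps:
I = 1/654 ≈ 0.0015291
M(U, A) = -7 (M(U, A) = -7 + (A - A) = -7 + 0 = -7)
E = -40537/1557 (E = (24023 + 16514)/(-1550 - 7) = 40537/(-1557) = 40537*(-1/1557) = -40537/1557 ≈ -26.035)
o = 7/218 (o = 21*(1/654) = 7/218 ≈ 0.032110)
o - E = 7/218 - 1*(-40537/1557) = 7/218 + 40537/1557 = 8847965/339426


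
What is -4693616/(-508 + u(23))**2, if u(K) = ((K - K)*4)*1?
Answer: -293351/16129 ≈ -18.188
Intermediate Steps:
u(K) = 0 (u(K) = (0*4)*1 = 0*1 = 0)
-4693616/(-508 + u(23))**2 = -4693616/(-508 + 0)**2 = -4693616/((-508)**2) = -4693616/258064 = -4693616*1/258064 = -293351/16129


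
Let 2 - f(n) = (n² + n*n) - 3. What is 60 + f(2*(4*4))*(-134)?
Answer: 273822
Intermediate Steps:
f(n) = 5 - 2*n² (f(n) = 2 - ((n² + n*n) - 3) = 2 - ((n² + n²) - 3) = 2 - (2*n² - 3) = 2 - (-3 + 2*n²) = 2 + (3 - 2*n²) = 5 - 2*n²)
60 + f(2*(4*4))*(-134) = 60 + (5 - 2*(2*(4*4))²)*(-134) = 60 + (5 - 2*(2*16)²)*(-134) = 60 + (5 - 2*32²)*(-134) = 60 + (5 - 2*1024)*(-134) = 60 + (5 - 2048)*(-134) = 60 - 2043*(-134) = 60 + 273762 = 273822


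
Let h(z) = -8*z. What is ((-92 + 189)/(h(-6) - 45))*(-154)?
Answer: -14938/3 ≈ -4979.3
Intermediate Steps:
((-92 + 189)/(h(-6) - 45))*(-154) = ((-92 + 189)/(-8*(-6) - 45))*(-154) = (97/(48 - 45))*(-154) = (97/3)*(-154) = -14938/3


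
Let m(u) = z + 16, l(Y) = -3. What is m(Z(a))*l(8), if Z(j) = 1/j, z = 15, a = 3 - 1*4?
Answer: -93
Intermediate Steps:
a = -1 (a = 3 - 4 = -1)
m(u) = 31 (m(u) = 15 + 16 = 31)
m(Z(a))*l(8) = 31*(-3) = -93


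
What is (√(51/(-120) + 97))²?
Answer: 3863/40 ≈ 96.575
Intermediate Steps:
(√(51/(-120) + 97))² = (√(51*(-1/120) + 97))² = (√(-17/40 + 97))² = (√(3863/40))² = (√38630/20)² = 3863/40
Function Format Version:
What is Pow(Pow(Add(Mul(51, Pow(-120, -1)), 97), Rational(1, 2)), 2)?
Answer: Rational(3863, 40) ≈ 96.575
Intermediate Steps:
Pow(Pow(Add(Mul(51, Pow(-120, -1)), 97), Rational(1, 2)), 2) = Pow(Pow(Add(Mul(51, Rational(-1, 120)), 97), Rational(1, 2)), 2) = Pow(Pow(Add(Rational(-17, 40), 97), Rational(1, 2)), 2) = Pow(Pow(Rational(3863, 40), Rational(1, 2)), 2) = Pow(Mul(Rational(1, 20), Pow(38630, Rational(1, 2))), 2) = Rational(3863, 40)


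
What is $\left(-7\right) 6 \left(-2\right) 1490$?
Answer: $125160$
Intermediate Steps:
$\left(-7\right) 6 \left(-2\right) 1490 = \left(-42\right) \left(-2\right) 1490 = 84 \cdot 1490 = 125160$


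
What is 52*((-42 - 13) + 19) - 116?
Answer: -1988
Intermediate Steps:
52*((-42 - 13) + 19) - 116 = 52*(-55 + 19) - 116 = 52*(-36) - 116 = -1872 - 116 = -1988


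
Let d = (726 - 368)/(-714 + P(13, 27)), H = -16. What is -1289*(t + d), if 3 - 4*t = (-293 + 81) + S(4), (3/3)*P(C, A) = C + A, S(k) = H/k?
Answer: -94209143/1348 ≈ -69888.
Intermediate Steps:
S(k) = -16/k
P(C, A) = A + C (P(C, A) = C + A = A + C)
d = -179/337 (d = (726 - 368)/(-714 + (27 + 13)) = 358/(-714 + 40) = 358/(-674) = 358*(-1/674) = -179/337 ≈ -0.53116)
t = 219/4 (t = ¾ - ((-293 + 81) - 16/4)/4 = ¾ - (-212 - 16*¼)/4 = ¾ - (-212 - 4)/4 = ¾ - ¼*(-216) = ¾ + 54 = 219/4 ≈ 54.750)
-1289*(t + d) = -1289*(219/4 - 179/337) = -1289*73087/1348 = -94209143/1348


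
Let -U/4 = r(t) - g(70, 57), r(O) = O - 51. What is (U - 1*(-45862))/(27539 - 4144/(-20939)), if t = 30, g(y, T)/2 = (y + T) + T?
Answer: 992885502/576643265 ≈ 1.7218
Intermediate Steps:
g(y, T) = 2*y + 4*T (g(y, T) = 2*((y + T) + T) = 2*((T + y) + T) = 2*(y + 2*T) = 2*y + 4*T)
r(O) = -51 + O
U = 1556 (U = -4*((-51 + 30) - (2*70 + 4*57)) = -4*(-21 - (140 + 228)) = -4*(-21 - 1*368) = -4*(-21 - 368) = -4*(-389) = 1556)
(U - 1*(-45862))/(27539 - 4144/(-20939)) = (1556 - 1*(-45862))/(27539 - 4144/(-20939)) = (1556 + 45862)/(27539 - 4144*(-1/20939)) = 47418/(27539 + 4144/20939) = 47418/(576643265/20939) = 47418*(20939/576643265) = 992885502/576643265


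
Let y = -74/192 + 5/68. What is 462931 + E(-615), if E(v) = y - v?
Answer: 756506563/1632 ≈ 4.6355e+5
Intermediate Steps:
y = -509/1632 (y = -74*1/192 + 5*(1/68) = -37/96 + 5/68 = -509/1632 ≈ -0.31189)
E(v) = -509/1632 - v
462931 + E(-615) = 462931 + (-509/1632 - 1*(-615)) = 462931 + (-509/1632 + 615) = 462931 + 1003171/1632 = 756506563/1632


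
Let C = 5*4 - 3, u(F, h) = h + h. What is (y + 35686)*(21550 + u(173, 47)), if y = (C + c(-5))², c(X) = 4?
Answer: 781932788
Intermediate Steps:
u(F, h) = 2*h
C = 17 (C = 20 - 3 = 17)
y = 441 (y = (17 + 4)² = 21² = 441)
(y + 35686)*(21550 + u(173, 47)) = (441 + 35686)*(21550 + 2*47) = 36127*(21550 + 94) = 36127*21644 = 781932788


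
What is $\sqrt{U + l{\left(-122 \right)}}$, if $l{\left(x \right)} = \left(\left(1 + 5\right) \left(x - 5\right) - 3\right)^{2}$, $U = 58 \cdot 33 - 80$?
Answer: $\sqrt{587059} \approx 766.2$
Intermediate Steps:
$U = 1834$ ($U = 1914 - 80 = 1834$)
$l{\left(x \right)} = \left(-33 + 6 x\right)^{2}$ ($l{\left(x \right)} = \left(6 \left(-5 + x\right) - 3\right)^{2} = \left(\left(-30 + 6 x\right) - 3\right)^{2} = \left(-33 + 6 x\right)^{2}$)
$\sqrt{U + l{\left(-122 \right)}} = \sqrt{1834 + 9 \left(-11 + 2 \left(-122\right)\right)^{2}} = \sqrt{1834 + 9 \left(-11 - 244\right)^{2}} = \sqrt{1834 + 9 \left(-255\right)^{2}} = \sqrt{1834 + 9 \cdot 65025} = \sqrt{1834 + 585225} = \sqrt{587059}$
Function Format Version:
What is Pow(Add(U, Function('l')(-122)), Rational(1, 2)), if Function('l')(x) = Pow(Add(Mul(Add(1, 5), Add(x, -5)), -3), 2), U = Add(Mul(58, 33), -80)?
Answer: Pow(587059, Rational(1, 2)) ≈ 766.20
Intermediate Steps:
U = 1834 (U = Add(1914, -80) = 1834)
Function('l')(x) = Pow(Add(-33, Mul(6, x)), 2) (Function('l')(x) = Pow(Add(Mul(6, Add(-5, x)), -3), 2) = Pow(Add(Add(-30, Mul(6, x)), -3), 2) = Pow(Add(-33, Mul(6, x)), 2))
Pow(Add(U, Function('l')(-122)), Rational(1, 2)) = Pow(Add(1834, Mul(9, Pow(Add(-11, Mul(2, -122)), 2))), Rational(1, 2)) = Pow(Add(1834, Mul(9, Pow(Add(-11, -244), 2))), Rational(1, 2)) = Pow(Add(1834, Mul(9, Pow(-255, 2))), Rational(1, 2)) = Pow(Add(1834, Mul(9, 65025)), Rational(1, 2)) = Pow(Add(1834, 585225), Rational(1, 2)) = Pow(587059, Rational(1, 2))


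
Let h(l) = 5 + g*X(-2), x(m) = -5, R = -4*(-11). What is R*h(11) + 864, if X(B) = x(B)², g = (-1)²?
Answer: 2184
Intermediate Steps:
g = 1
R = 44
X(B) = 25 (X(B) = (-5)² = 25)
h(l) = 30 (h(l) = 5 + 1*25 = 5 + 25 = 30)
R*h(11) + 864 = 44*30 + 864 = 1320 + 864 = 2184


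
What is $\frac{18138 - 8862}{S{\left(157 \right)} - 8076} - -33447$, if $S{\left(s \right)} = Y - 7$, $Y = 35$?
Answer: $\frac{67293045}{2012} \approx 33446.0$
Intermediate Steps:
$S{\left(s \right)} = 28$ ($S{\left(s \right)} = 35 - 7 = 28$)
$\frac{18138 - 8862}{S{\left(157 \right)} - 8076} - -33447 = \frac{18138 - 8862}{28 - 8076} - -33447 = \frac{9276}{-8048} + 33447 = 9276 \left(- \frac{1}{8048}\right) + 33447 = - \frac{2319}{2012} + 33447 = \frac{67293045}{2012}$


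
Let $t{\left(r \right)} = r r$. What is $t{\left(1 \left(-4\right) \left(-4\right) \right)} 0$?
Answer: $0$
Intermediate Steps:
$t{\left(r \right)} = r^{2}$
$t{\left(1 \left(-4\right) \left(-4\right) \right)} 0 = \left(1 \left(-4\right) \left(-4\right)\right)^{2} \cdot 0 = \left(\left(-4\right) \left(-4\right)\right)^{2} \cdot 0 = 16^{2} \cdot 0 = 256 \cdot 0 = 0$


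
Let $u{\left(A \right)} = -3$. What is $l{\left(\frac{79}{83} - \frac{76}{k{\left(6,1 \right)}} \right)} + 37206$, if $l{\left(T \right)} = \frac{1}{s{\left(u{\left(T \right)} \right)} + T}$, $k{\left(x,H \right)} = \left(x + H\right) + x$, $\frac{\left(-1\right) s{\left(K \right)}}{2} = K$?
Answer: $\frac{44387837}{1193} \approx 37207.0$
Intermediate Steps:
$s{\left(K \right)} = - 2 K$
$k{\left(x,H \right)} = H + 2 x$ ($k{\left(x,H \right)} = \left(H + x\right) + x = H + 2 x$)
$l{\left(T \right)} = \frac{1}{6 + T}$ ($l{\left(T \right)} = \frac{1}{\left(-2\right) \left(-3\right) + T} = \frac{1}{6 + T}$)
$l{\left(\frac{79}{83} - \frac{76}{k{\left(6,1 \right)}} \right)} + 37206 = \frac{1}{6 + \left(\frac{79}{83} - \frac{76}{1 + 2 \cdot 6}\right)} + 37206 = \frac{1}{6 + \left(79 \cdot \frac{1}{83} - \frac{76}{1 + 12}\right)} + 37206 = \frac{1}{6 + \left(\frac{79}{83} - \frac{76}{13}\right)} + 37206 = \frac{1}{6 - \frac{5281}{1079}} + 37206 = \frac{1}{\frac{1193}{1079}} + 37206 = \frac{1079}{1193} + 37206 = \frac{44387837}{1193}$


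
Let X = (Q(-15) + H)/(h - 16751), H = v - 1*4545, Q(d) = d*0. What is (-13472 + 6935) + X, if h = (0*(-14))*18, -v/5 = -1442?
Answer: -109503952/16751 ≈ -6537.2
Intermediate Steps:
Q(d) = 0
v = 7210 (v = -5*(-1442) = 7210)
H = 2665 (H = 7210 - 1*4545 = 7210 - 4545 = 2665)
h = 0 (h = 0*18 = 0)
X = -2665/16751 (X = (0 + 2665)/(0 - 16751) = 2665/(-16751) = 2665*(-1/16751) = -2665/16751 ≈ -0.15910)
(-13472 + 6935) + X = (-13472 + 6935) - 2665/16751 = -6537 - 2665/16751 = -109503952/16751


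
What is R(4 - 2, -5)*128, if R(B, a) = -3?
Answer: -384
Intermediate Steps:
R(4 - 2, -5)*128 = -3*128 = -384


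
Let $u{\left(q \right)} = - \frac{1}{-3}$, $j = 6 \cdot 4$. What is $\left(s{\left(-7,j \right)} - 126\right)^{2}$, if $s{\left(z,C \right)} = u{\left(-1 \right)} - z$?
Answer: $\frac{126736}{9} \approx 14082.0$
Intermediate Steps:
$j = 24$
$u{\left(q \right)} = \frac{1}{3}$ ($u{\left(q \right)} = \left(-1\right) \left(- \frac{1}{3}\right) = \frac{1}{3}$)
$s{\left(z,C \right)} = \frac{1}{3} - z$
$\left(s{\left(-7,j \right)} - 126\right)^{2} = \left(\left(\frac{1}{3} - -7\right) - 126\right)^{2} = \left(\left(\frac{1}{3} + 7\right) - 126\right)^{2} = \left(\frac{22}{3} - 126\right)^{2} = \left(- \frac{356}{3}\right)^{2} = \frac{126736}{9}$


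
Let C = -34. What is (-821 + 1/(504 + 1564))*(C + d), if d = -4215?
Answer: 7214066923/2068 ≈ 3.4884e+6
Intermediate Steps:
(-821 + 1/(504 + 1564))*(C + d) = (-821 + 1/(504 + 1564))*(-34 - 4215) = (-821 + 1/2068)*(-4249) = -1697827/2068*(-4249) = 7214066923/2068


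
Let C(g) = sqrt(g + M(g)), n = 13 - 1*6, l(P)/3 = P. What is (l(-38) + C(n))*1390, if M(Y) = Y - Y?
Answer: -158460 + 1390*sqrt(7) ≈ -1.5478e+5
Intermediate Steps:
M(Y) = 0
l(P) = 3*P
n = 7 (n = 13 - 6 = 7)
C(g) = sqrt(g) (C(g) = sqrt(g + 0) = sqrt(g))
(l(-38) + C(n))*1390 = (3*(-38) + sqrt(7))*1390 = (-114 + sqrt(7))*1390 = -158460 + 1390*sqrt(7)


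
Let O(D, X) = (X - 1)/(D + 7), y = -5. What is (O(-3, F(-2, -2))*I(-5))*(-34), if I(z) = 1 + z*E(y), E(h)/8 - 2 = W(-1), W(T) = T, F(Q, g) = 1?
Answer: 0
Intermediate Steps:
E(h) = 8 (E(h) = 16 + 8*(-1) = 16 - 8 = 8)
O(D, X) = (-1 + X)/(7 + D)
I(z) = 1 + 8*z (I(z) = 1 + z*8 = 1 + 8*z)
(O(-3, F(-2, -2))*I(-5))*(-34) = (((-1 + 1)/(7 - 3))*(1 + 8*(-5)))*(-34) = ((0/4)*(1 - 40))*(-34) = (((1/4)*0)*(-39))*(-34) = (0*(-39))*(-34) = 0*(-34) = 0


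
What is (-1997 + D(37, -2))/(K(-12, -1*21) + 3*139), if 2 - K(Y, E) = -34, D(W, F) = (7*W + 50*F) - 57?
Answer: -1895/453 ≈ -4.1832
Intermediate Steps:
D(W, F) = -57 + 7*W + 50*F
K(Y, E) = 36 (K(Y, E) = 2 - 1*(-34) = 2 + 34 = 36)
(-1997 + D(37, -2))/(K(-12, -1*21) + 3*139) = (-1997 + (-57 + 7*37 + 50*(-2)))/(36 + 3*139) = (-1997 + (-57 + 259 - 100))/(36 + 417) = (-1997 + 102)/453 = -1895*1/453 = -1895/453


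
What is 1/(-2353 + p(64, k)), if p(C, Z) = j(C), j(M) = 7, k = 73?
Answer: -1/2346 ≈ -0.00042626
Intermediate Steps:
p(C, Z) = 7
1/(-2353 + p(64, k)) = 1/(-2353 + 7) = 1/(-2346) = -1/2346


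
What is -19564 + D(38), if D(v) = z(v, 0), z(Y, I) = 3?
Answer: -19561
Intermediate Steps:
D(v) = 3
-19564 + D(38) = -19564 + 3 = -19561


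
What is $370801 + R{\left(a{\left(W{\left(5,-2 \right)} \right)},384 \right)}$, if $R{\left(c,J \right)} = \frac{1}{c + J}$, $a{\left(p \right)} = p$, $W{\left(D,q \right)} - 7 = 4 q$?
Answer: $\frac{142016784}{383} \approx 3.708 \cdot 10^{5}$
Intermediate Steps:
$W{\left(D,q \right)} = 7 + 4 q$
$R{\left(c,J \right)} = \frac{1}{J + c}$
$370801 + R{\left(a{\left(W{\left(5,-2 \right)} \right)},384 \right)} = 370801 + \frac{1}{384 + \left(7 + 4 \left(-2\right)\right)} = 370801 + \frac{1}{384 + \left(7 - 8\right)} = 370801 + \frac{1}{384 - 1} = 370801 + \frac{1}{383} = \frac{142016784}{383}$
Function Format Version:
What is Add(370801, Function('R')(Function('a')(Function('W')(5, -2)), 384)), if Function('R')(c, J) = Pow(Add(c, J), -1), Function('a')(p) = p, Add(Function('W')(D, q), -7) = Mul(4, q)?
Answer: Rational(142016784, 383) ≈ 3.7080e+5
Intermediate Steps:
Function('W')(D, q) = Add(7, Mul(4, q))
Function('R')(c, J) = Pow(Add(J, c), -1)
Add(370801, Function('R')(Function('a')(Function('W')(5, -2)), 384)) = Add(370801, Pow(Add(384, Add(7, Mul(4, -2))), -1)) = Add(370801, Pow(Add(384, Add(7, -8)), -1)) = Add(370801, Pow(Add(384, -1), -1)) = Add(370801, Pow(383, -1)) = Add(370801, Rational(1, 383)) = Rational(142016784, 383)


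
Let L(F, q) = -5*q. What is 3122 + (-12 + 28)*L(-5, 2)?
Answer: 2962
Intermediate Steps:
3122 + (-12 + 28)*L(-5, 2) = 3122 + (-12 + 28)*(-5*2) = 3122 + 16*(-10) = 3122 - 160 = 2962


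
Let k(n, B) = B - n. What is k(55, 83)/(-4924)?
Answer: -7/1231 ≈ -0.0056864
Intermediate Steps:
k(55, 83)/(-4924) = (83 - 1*55)/(-4924) = (83 - 55)*(-1/4924) = 28*(-1/4924) = -7/1231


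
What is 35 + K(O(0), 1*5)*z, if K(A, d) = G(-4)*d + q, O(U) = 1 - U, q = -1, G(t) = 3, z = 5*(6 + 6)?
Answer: 875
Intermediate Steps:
z = 60 (z = 5*12 = 60)
K(A, d) = -1 + 3*d (K(A, d) = 3*d - 1 = -1 + 3*d)
35 + K(O(0), 1*5)*z = 35 + (-1 + 3*(1*5))*60 = 35 + (-1 + 3*5)*60 = 35 + (-1 + 15)*60 = 35 + 14*60 = 35 + 840 = 875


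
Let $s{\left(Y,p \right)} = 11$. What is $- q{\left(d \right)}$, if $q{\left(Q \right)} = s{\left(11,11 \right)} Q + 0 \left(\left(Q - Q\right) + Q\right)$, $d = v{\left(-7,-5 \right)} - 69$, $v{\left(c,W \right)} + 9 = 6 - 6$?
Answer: $858$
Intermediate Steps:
$v{\left(c,W \right)} = -9$ ($v{\left(c,W \right)} = -9 + \left(6 - 6\right) = -9 + 0 = -9$)
$d = -78$ ($d = -9 - 69 = -78$)
$q{\left(Q \right)} = 11 Q$ ($q{\left(Q \right)} = 11 Q + 0 \left(\left(Q - Q\right) + Q\right) = 11 Q + 0 \left(0 + Q\right) = 11 Q + 0 Q = 11 Q + 0 = 11 Q$)
$- q{\left(d \right)} = - 11 \left(-78\right) = \left(-1\right) \left(-858\right) = 858$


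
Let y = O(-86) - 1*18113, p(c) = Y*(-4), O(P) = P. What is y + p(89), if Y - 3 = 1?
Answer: -18215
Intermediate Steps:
Y = 4 (Y = 3 + 1 = 4)
p(c) = -16 (p(c) = 4*(-4) = -16)
y = -18199 (y = -86 - 1*18113 = -86 - 18113 = -18199)
y + p(89) = -18199 - 16 = -18215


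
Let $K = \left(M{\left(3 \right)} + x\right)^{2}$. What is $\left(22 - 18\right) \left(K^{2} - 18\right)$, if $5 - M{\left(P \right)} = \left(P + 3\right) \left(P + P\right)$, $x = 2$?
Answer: $2829052$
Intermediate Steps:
$M{\left(P \right)} = 5 - 2 P \left(3 + P\right)$ ($M{\left(P \right)} = 5 - \left(P + 3\right) \left(P + P\right) = 5 - \left(3 + P\right) 2 P = 5 - 2 P \left(3 + P\right)$)
$K = 841$ ($K = \left(\left(5 - 18 - 2 \cdot 3^{2}\right) + 2\right)^{2} = \left(\left(5 - 18 - 18\right) + 2\right)^{2} = \left(-31 + 2\right)^{2} = \left(-29\right)^{2} = 841$)
$\left(22 - 18\right) \left(K^{2} - 18\right) = \left(22 - 18\right) \left(841^{2} - 18\right) = 4 \left(707281 - 18\right) = 4 \cdot 707263 = 2829052$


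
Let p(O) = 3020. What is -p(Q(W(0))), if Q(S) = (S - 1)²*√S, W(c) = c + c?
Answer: -3020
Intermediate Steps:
W(c) = 2*c
Q(S) = √S*(-1 + S)² (Q(S) = (-1 + S)²*√S = √S*(-1 + S)²)
-p(Q(W(0))) = -1*3020 = -3020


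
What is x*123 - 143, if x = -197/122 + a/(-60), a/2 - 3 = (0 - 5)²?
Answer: -278413/610 ≈ -456.41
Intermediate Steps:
a = 56 (a = 6 + 2*(0 - 5)² = 6 + 2*(-5)² = 6 + 2*25 = 6 + 50 = 56)
x = -4663/1830 (x = -197/122 + 56/(-60) = -197*1/122 + 56*(-1/60) = -197/122 - 14/15 = -4663/1830 ≈ -2.5481)
x*123 - 143 = -4663/1830*123 - 143 = -191183/610 - 143 = -278413/610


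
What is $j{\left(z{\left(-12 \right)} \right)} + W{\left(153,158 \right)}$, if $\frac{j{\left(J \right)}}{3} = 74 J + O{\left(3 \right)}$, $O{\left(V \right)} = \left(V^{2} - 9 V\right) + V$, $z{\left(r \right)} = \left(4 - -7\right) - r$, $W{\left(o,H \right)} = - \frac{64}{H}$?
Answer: $\frac{399787}{79} \approx 5060.6$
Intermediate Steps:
$z{\left(r \right)} = 11 - r$ ($z{\left(r \right)} = \left(4 + 7\right) - r = 11 - r$)
$O{\left(V \right)} = V^{2} - 8 V$
$j{\left(J \right)} = -45 + 222 J$ ($j{\left(J \right)} = 3 \left(74 J + 3 \left(-8 + 3\right)\right) = 3 \left(74 J + 3 \left(-5\right)\right) = 3 \left(74 J - 15\right) = 3 \left(-15 + 74 J\right) = -45 + 222 J$)
$j{\left(z{\left(-12 \right)} \right)} + W{\left(153,158 \right)} = \left(-45 + 222 \left(11 - -12\right)\right) - \frac{64}{158} = \left(-45 + 222 \left(11 + 12\right)\right) - \frac{32}{79} = \left(-45 + 222 \cdot 23\right) - \frac{32}{79} = \left(-45 + 5106\right) - \frac{32}{79} = 5061 - \frac{32}{79} = \frac{399787}{79}$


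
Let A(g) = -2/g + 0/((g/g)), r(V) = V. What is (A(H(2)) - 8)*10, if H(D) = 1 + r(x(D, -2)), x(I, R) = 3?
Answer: -85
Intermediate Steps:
H(D) = 4 (H(D) = 1 + 3 = 4)
A(g) = -2/g (A(g) = -2/g + 0/1 = -2/g + 0*1 = -2/g + 0 = -2/g)
(A(H(2)) - 8)*10 = (-2/4 - 8)*10 = (-2*¼ - 8)*10 = (-½ - 8)*10 = -17/2*10 = -85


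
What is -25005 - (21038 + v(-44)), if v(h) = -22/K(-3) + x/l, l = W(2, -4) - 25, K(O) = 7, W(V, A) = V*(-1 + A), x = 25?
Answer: -322274/7 ≈ -46039.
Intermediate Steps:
l = -35 (l = 2*(-1 - 4) - 25 = 2*(-5) - 25 = -10 - 25 = -35)
v(h) = -27/7 (v(h) = -22/7 + 25/(-35) = -22*⅐ + 25*(-1/35) = -22/7 - 5/7 = -27/7)
-25005 - (21038 + v(-44)) = -25005 - (21038 - 27/7) = -25005 - 1*147239/7 = -25005 - 147239/7 = -322274/7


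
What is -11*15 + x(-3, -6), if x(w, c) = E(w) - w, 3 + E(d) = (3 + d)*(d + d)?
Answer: -165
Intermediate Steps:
E(d) = -3 + 2*d*(3 + d) (E(d) = -3 + (3 + d)*(d + d) = -3 + (3 + d)*(2*d) = -3 + 2*d*(3 + d))
x(w, c) = -3 + 2*w² + 5*w (x(w, c) = (-3 + 2*w² + 6*w) - w = -3 + 2*w² + 5*w)
-11*15 + x(-3, -6) = -11*15 + (-3 + 2*(-3)² + 5*(-3)) = -165 + (-3 + 2*9 - 15) = -165 + (-3 + 18 - 15) = -165 + 0 = -165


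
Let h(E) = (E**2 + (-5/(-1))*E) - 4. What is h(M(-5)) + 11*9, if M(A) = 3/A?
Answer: 2309/25 ≈ 92.360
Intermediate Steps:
h(E) = -4 + E**2 + 5*E (h(E) = (E**2 + (-5*(-1))*E) - 4 = (E**2 + 5*E) - 4 = -4 + E**2 + 5*E)
h(M(-5)) + 11*9 = (-4 + (3/(-5))**2 + 5*(3/(-5))) + 11*9 = (-4 + (3*(-1/5))**2 + 5*(3*(-1/5))) + 99 = (-4 + (-3/5)**2 + 5*(-3/5)) + 99 = (-4 + 9/25 - 3) + 99 = -166/25 + 99 = 2309/25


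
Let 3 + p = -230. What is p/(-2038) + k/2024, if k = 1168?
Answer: 356497/515614 ≈ 0.69140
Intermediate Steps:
p = -233 (p = -3 - 230 = -233)
p/(-2038) + k/2024 = -233/(-2038) + 1168/2024 = -233*(-1/2038) + 1168*(1/2024) = 233/2038 + 146/253 = 356497/515614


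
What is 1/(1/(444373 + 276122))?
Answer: 720495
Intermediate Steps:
1/(1/(444373 + 276122)) = 1/(1/720495) = 720495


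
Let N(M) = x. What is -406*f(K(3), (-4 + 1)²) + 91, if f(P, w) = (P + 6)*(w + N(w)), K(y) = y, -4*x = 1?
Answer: -63763/2 ≈ -31882.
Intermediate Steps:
x = -¼ (x = -¼*1 = -¼ ≈ -0.25000)
N(M) = -¼
f(P, w) = (6 + P)*(-¼ + w) (f(P, w) = (P + 6)*(w - ¼) = (6 + P)*(-¼ + w))
-406*f(K(3), (-4 + 1)²) + 91 = -406*(-3/2 + 6*(-4 + 1)² - ¼*3 + 3*(-4 + 1)²) + 91 = -406*(-3/2 + 6*(-3)² - ¾ + 3*(-3)²) + 91 = -406*(-3/2 + 6*9 - ¾ + 3*9) + 91 = -406*(-3/2 + 54 - ¾ + 27) + 91 = -406*315/4 + 91 = -63945/2 + 91 = -63763/2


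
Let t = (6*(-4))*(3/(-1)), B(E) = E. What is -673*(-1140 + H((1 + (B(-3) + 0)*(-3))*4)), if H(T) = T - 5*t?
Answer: 982580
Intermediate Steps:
t = 72 (t = -72*(-1) = -24*(-3) = 72)
H(T) = -360 + T (H(T) = T - 5*72 = T - 360 = -360 + T)
-673*(-1140 + H((1 + (B(-3) + 0)*(-3))*4)) = -673*(-1140 + (-360 + (1 + (-3 + 0)*(-3))*4)) = -673*(-1140 + (-360 + (1 - 3*(-3))*4)) = -673*(-1140 + (-360 + (1 + 9)*4)) = -673*(-1140 + (-360 + 10*4)) = -673*(-1140 + (-360 + 40)) = -673*(-1140 - 320) = -673*(-1460) = 982580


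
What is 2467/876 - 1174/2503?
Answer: 5146477/2192628 ≈ 2.3472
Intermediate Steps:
2467/876 - 1174/2503 = 5146477/2192628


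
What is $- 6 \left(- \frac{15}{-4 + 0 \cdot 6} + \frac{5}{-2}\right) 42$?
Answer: $-315$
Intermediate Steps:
$- 6 \left(- \frac{15}{-4 + 0 \cdot 6} + \frac{5}{-2}\right) 42 = - 6 \left(- \frac{15}{-4 + 0} + 5 \left(- \frac{1}{2}\right)\right) 42 = - 6 \left(- \frac{15}{-4} - \frac{5}{2}\right) 42 = - 6 \left(\left(-15\right) \left(- \frac{1}{4}\right) - \frac{5}{2}\right) 42 = - 6 \left(\frac{15}{4} - \frac{5}{2}\right) 42 = \left(-6\right) \frac{5}{4} \cdot 42 = \left(- \frac{15}{2}\right) 42 = -315$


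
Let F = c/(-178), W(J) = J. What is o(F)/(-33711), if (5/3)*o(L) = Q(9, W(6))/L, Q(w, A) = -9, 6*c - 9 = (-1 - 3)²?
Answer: -9612/1404625 ≈ -0.0068431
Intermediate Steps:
c = 25/6 (c = 3/2 + (-1 - 3)²/6 = 3/2 + (⅙)*(-4)² = 3/2 + (⅙)*16 = 3/2 + 8/3 = 25/6 ≈ 4.1667)
F = -25/1068 (F = (25/6)/(-178) = (25/6)*(-1/178) = -25/1068 ≈ -0.023408)
o(L) = -27/(5*L) (o(L) = 3*(-9/L)/5 = -27/(5*L))
o(F)/(-33711) = -27/(5*(-25/1068))/(-33711) = -27/5*(-1068/25)*(-1/33711) = (28836/125)*(-1/33711) = -9612/1404625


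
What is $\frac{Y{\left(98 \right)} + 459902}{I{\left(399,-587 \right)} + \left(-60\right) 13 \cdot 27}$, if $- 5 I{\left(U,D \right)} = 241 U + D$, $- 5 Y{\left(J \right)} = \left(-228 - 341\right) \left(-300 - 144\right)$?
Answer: $- \frac{1023437}{100436} \approx -10.19$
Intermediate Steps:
$Y{\left(J \right)} = - \frac{252636}{5}$ ($Y{\left(J \right)} = - \frac{\left(-228 - 341\right) \left(-300 - 144\right)}{5} = - \frac{\left(-569\right) \left(-444\right)}{5} = \left(- \frac{1}{5}\right) 252636 = - \frac{252636}{5}$)
$I{\left(U,D \right)} = - \frac{241 U}{5} - \frac{D}{5}$ ($I{\left(U,D \right)} = - \frac{241 U + D}{5} = - \frac{D + 241 U}{5} = - \frac{241 U}{5} - \frac{D}{5}$)
$\frac{Y{\left(98 \right)} + 459902}{I{\left(399,-587 \right)} + \left(-60\right) 13 \cdot 27} = \frac{- \frac{252636}{5} + 459902}{\left(\left(- \frac{241}{5}\right) 399 - - \frac{587}{5}\right) + \left(-60\right) 13 \cdot 27} = \frac{2046874}{5 \left(\left(- \frac{96159}{5} + \frac{587}{5}\right) - 21060\right)} = \frac{2046874}{5 \left(- \frac{95572}{5} - 21060\right)} = \frac{2046874}{5 \left(- \frac{200872}{5}\right)} = \frac{2046874}{5} \left(- \frac{5}{200872}\right) = - \frac{1023437}{100436}$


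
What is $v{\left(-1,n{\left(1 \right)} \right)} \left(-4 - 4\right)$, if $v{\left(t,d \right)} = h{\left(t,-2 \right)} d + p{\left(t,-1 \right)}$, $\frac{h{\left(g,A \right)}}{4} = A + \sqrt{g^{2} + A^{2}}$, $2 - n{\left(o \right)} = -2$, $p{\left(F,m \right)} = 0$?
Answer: $256 - 128 \sqrt{5} \approx -30.217$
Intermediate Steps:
$n{\left(o \right)} = 4$ ($n{\left(o \right)} = 2 - -2 = 2 + 2 = 4$)
$h{\left(g,A \right)} = 4 A + 4 \sqrt{A^{2} + g^{2}}$ ($h{\left(g,A \right)} = 4 \left(A + \sqrt{g^{2} + A^{2}}\right) = 4 \left(A + \sqrt{A^{2} + g^{2}}\right) = 4 A + 4 \sqrt{A^{2} + g^{2}}$)
$v{\left(t,d \right)} = d \left(-8 + 4 \sqrt{4 + t^{2}}\right)$ ($v{\left(t,d \right)} = \left(4 \left(-2\right) + 4 \sqrt{\left(-2\right)^{2} + t^{2}}\right) d + 0 = \left(-8 + 4 \sqrt{4 + t^{2}}\right) d + 0 = d \left(-8 + 4 \sqrt{4 + t^{2}}\right) + 0 = d \left(-8 + 4 \sqrt{4 + t^{2}}\right)$)
$v{\left(-1,n{\left(1 \right)} \right)} \left(-4 - 4\right) = 4 \cdot 4 \left(-2 + \sqrt{4 + \left(-1\right)^{2}}\right) \left(-4 - 4\right) = 4 \cdot 4 \left(-2 + \sqrt{4 + 1}\right) \left(-8\right) = 4 \cdot 4 \left(-2 + \sqrt{5}\right) \left(-8\right) = \left(-32 + 16 \sqrt{5}\right) \left(-8\right) = 256 - 128 \sqrt{5}$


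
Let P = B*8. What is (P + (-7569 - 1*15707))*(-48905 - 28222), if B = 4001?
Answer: -673472964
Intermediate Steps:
P = 32008 (P = 4001*8 = 32008)
(P + (-7569 - 1*15707))*(-48905 - 28222) = (32008 + (-7569 - 1*15707))*(-48905 - 28222) = (32008 + (-7569 - 15707))*(-77127) = (32008 - 23276)*(-77127) = 8732*(-77127) = -673472964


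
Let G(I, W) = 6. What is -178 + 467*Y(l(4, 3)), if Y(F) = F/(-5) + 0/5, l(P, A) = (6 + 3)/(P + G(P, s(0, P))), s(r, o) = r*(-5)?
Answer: -13103/50 ≈ -262.06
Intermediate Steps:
s(r, o) = -5*r
l(P, A) = 9/(6 + P) (l(P, A) = (6 + 3)/(P + 6) = 9/(6 + P))
Y(F) = -F/5 (Y(F) = F*(-⅕) + 0*(⅕) = -F/5 + 0 = -F/5)
-178 + 467*Y(l(4, 3)) = -178 + 467*(-9/(5*(6 + 4))) = -178 + 467*(-9/(5*10)) = -178 + 467*(-⅕*9/10) = -178 + 467*(-9/50) = -178 - 4203/50 = -13103/50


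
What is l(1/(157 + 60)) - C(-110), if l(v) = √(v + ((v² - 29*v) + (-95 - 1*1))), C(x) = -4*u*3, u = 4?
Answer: 48 + I*√4526619/217 ≈ 48.0 + 9.8045*I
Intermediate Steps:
C(x) = -48 (C(x) = -4*4*3 = -16*3 = -48)
l(v) = √(-96 + v² - 28*v) (l(v) = √(v + ((v² - 29*v) + (-95 - 1))) = √(v + ((v² - 29*v) - 96)) = √(v + (-96 + v² - 29*v)) = √(-96 + v² - 28*v))
l(1/(157 + 60)) - C(-110) = √(-96 + (1/(157 + 60))² - 28/(157 + 60)) - 1*(-48) = √(-96 + (1/217)² - 28/217) + 48 = √(-96 + (1/217)² - 28*1/217) + 48 = √(-96 + 1/47089 - 4/31) + 48 = √(-4526619/47089) + 48 = I*√4526619/217 + 48 = 48 + I*√4526619/217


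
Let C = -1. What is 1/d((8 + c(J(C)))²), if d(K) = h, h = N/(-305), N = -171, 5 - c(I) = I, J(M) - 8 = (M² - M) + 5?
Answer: 305/171 ≈ 1.7836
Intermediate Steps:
J(M) = 13 + M² - M (J(M) = 8 + ((M² - M) + 5) = 8 + (5 + M² - M) = 13 + M² - M)
c(I) = 5 - I
h = 171/305 (h = -171/(-305) = -171*(-1/305) = 171/305 ≈ 0.56066)
d(K) = 171/305
1/d((8 + c(J(C)))²) = 1/(171/305) = 305/171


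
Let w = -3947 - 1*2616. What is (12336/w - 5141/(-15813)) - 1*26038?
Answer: -2702403690107/103780719 ≈ -26040.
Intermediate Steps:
w = -6563 (w = -3947 - 2616 = -6563)
(12336/w - 5141/(-15813)) - 1*26038 = (12336/(-6563) - 5141/(-15813)) - 1*26038 = (12336*(-1/6563) - 5141*(-1/15813)) - 26038 = (-12336/6563 + 5141/15813) - 26038 = -161328785/103780719 - 26038 = -2702403690107/103780719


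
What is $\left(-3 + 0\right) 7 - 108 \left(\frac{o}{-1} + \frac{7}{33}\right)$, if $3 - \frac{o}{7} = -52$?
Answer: $\frac{456897}{11} \approx 41536.0$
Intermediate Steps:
$o = 385$ ($o = 21 - -364 = 21 + 364 = 385$)
$\left(-3 + 0\right) 7 - 108 \left(\frac{o}{-1} + \frac{7}{33}\right) = \left(-3 + 0\right) 7 - 108 \left(\frac{385}{-1} + \frac{7}{33}\right) = \left(-3\right) 7 - 108 \left(385 \left(-1\right) + 7 \cdot \frac{1}{33}\right) = -21 - 108 \left(-385 + \frac{7}{33}\right) = -21 - - \frac{457128}{11} = -21 + \frac{457128}{11} = \frac{456897}{11}$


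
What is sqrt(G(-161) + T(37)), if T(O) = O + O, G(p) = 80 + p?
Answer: I*sqrt(7) ≈ 2.6458*I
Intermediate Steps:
T(O) = 2*O
sqrt(G(-161) + T(37)) = sqrt((80 - 161) + 2*37) = sqrt(-81 + 74) = sqrt(-7) = I*sqrt(7)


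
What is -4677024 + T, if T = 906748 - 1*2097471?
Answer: -5867747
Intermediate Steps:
T = -1190723 (T = 906748 - 2097471 = -1190723)
-4677024 + T = -4677024 - 1190723 = -5867747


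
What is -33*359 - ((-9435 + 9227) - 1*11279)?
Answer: -360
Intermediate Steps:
-33*359 - ((-9435 + 9227) - 1*11279) = -11847 - (-208 - 11279) = -11847 - 1*(-11487) = -11847 + 11487 = -360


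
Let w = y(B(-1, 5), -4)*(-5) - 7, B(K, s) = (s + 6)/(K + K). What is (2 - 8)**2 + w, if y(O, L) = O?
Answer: 113/2 ≈ 56.500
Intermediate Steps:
B(K, s) = (6 + s)/(2*K) (B(K, s) = (6 + s)/((2*K)) = (6 + s)*(1/(2*K)) = (6 + s)/(2*K))
w = 41/2 (w = ((1/2)*(6 + 5)/(-1))*(-5) - 7 = ((1/2)*(-1)*11)*(-5) - 7 = -11/2*(-5) - 7 = 55/2 - 7 = 41/2 ≈ 20.500)
(2 - 8)**2 + w = (2 - 8)**2 + 41/2 = (-6)**2 + 41/2 = 36 + 41/2 = 113/2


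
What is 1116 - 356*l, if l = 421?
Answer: -148760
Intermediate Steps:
1116 - 356*l = 1116 - 356*421 = 1116 - 149876 = -148760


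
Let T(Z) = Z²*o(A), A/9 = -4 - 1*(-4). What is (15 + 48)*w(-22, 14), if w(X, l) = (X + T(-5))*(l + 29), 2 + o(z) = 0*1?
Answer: -195048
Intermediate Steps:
A = 0 (A = 9*(-4 - 1*(-4)) = 9*(-4 + 4) = 9*0 = 0)
o(z) = -2 (o(z) = -2 + 0*1 = -2 + 0 = -2)
T(Z) = -2*Z² (T(Z) = Z²*(-2) = -2*Z²)
w(X, l) = (-50 + X)*(29 + l) (w(X, l) = (X - 2*(-5)²)*(l + 29) = (X - 2*25)*(29 + l) = (X - 50)*(29 + l) = (-50 + X)*(29 + l))
(15 + 48)*w(-22, 14) = (15 + 48)*(-1450 - 50*14 + 29*(-22) - 22*14) = 63*(-1450 - 700 - 638 - 308) = 63*(-3096) = -195048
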